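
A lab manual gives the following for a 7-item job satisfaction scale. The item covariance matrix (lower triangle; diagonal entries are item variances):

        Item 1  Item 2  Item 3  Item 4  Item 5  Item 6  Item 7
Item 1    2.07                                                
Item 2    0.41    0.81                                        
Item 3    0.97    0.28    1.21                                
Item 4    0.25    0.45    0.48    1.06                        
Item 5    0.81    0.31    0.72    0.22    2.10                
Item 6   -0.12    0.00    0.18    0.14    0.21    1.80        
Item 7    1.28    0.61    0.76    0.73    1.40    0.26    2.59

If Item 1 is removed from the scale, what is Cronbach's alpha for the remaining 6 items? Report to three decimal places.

Remaining items: Item 2, Item 3, Item 4, Item 5, Item 6, Item 7 (k = 6).
Σσ²ᵢ = 0.81 + 1.21 + 1.06 + 2.10 + 1.80 + 2.59 = 9.57
σ²_T = 9.57 + 2 × 6.75 = 23.07
α (item deleted) = (6/5)·(1 − 9.57/23.07) = 0.702

Cronbach's alpha = 0.702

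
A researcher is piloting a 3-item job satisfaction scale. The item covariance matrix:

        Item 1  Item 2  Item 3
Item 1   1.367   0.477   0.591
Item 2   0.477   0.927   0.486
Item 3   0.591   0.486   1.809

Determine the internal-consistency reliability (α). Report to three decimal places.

sum of item variances = 1.367 + 0.927 + 1.809 = 4.103
Sum of off-diagonal covariances = 1.554
σ²_T = 4.103 + 2 × 1.554 = 7.211
α = (k/(k−1))·(1 − sum of item variances/σ²_T) = (3/2)·(1 − 4.103/7.211) = 0.647

α = 0.647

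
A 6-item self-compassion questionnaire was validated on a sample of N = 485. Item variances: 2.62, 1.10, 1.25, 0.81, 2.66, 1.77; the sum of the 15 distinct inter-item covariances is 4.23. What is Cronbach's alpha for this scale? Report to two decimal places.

α = 0.54

sum of item variances = 2.62 + 1.10 + 1.25 + 0.81 + 2.66 + 1.77 = 10.21
Sum of distinct covariances = 4.23
Var(T) = sum of item variances + 2·Σcov = 10.21 + 2 × 4.23 = 18.67
α = (6/5)·(1 − 10.21/18.67) = 0.54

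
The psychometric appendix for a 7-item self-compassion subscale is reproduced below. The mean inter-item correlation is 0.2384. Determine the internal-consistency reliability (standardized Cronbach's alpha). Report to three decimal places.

standardized Cronbach's alpha = 0.687

Standardized α = k·r̄ / (1 + (k−1)·r̄) = 7 × 0.2384 / (1 + 6 × 0.2384)
  = 1.6688 / 2.4304 = 0.687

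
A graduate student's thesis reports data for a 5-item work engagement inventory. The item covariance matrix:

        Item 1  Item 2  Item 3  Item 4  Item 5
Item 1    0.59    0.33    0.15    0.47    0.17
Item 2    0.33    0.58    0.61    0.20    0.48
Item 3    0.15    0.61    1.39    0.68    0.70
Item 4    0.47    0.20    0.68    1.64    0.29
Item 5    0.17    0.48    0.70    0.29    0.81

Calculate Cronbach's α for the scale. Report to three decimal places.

Σσᵢ² = 0.59 + 0.58 + 1.39 + 1.64 + 0.81 = 5.01
Σ_{i<j} σ_ij = 4.08
Var(T) = 5.01 + 2 × 4.08 = 13.17
α = (k/(k−1))·(1 − Σσᵢ²/Var(T)) = (5/4)·(1 − 5.01/13.17) = 0.774

α = 0.774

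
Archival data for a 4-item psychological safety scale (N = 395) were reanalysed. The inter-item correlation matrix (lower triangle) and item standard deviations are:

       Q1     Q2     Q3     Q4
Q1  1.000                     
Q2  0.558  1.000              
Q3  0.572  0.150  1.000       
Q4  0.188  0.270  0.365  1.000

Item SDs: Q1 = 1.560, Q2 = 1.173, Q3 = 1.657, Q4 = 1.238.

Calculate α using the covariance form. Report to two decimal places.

α = 0.69

Σσ²ᵢ = 1.560² + 1.173² + 1.657² + 1.238² = 8.0878
Covariances σ_ij = r_ij · s_i · s_j:
  σ(Q1,Q2) = 0.558 × 1.560 × 1.173 = 1.0211
  σ(Q1,Q3) = 0.572 × 1.560 × 1.657 = 1.4786
  σ(Q1,Q4) = 0.188 × 1.560 × 1.238 = 0.3631
  σ(Q2,Q3) = 0.150 × 1.173 × 1.657 = 0.2915
  σ(Q2,Q4) = 0.270 × 1.173 × 1.238 = 0.3921
  σ(Q3,Q4) = 0.365 × 1.657 × 1.238 = 0.7487
σ²_T = Σσ²ᵢ + 2·Σσ_ij = 8.0878 + 2 × 4.2951 = 16.6780
α = (4/3)·(1 − 8.0878/16.6780) = 0.69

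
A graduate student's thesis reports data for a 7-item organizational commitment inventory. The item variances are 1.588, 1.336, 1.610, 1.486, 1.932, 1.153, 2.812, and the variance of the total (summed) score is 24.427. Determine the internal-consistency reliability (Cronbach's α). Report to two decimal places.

Σσᵢ² = 1.588 + 1.336 + 1.610 + 1.486 + 1.932 + 1.153 + 2.812 = 11.917
α = (k/(k−1))·(1 − Σσᵢ²/Var(T)) = (7/6)·(1 − 11.917/24.427) = 0.60

α = 0.60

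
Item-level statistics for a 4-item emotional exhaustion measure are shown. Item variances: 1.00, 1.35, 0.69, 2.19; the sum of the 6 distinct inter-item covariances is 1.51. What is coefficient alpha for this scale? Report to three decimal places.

sum of item variances = 1.00 + 1.35 + 0.69 + 2.19 = 5.23
Sum of distinct covariances = 1.51
σ²_T = sum of item variances + 2·Σcov = 5.23 + 2 × 1.51 = 8.25
α = (4/3)·(1 − 5.23/8.25) = 0.488

α = 0.488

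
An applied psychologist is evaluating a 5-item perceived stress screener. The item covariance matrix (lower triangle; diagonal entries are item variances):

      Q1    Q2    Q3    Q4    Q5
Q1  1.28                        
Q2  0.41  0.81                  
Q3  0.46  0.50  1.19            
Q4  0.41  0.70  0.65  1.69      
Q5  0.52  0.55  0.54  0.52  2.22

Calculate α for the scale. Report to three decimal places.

sum of item variances = 1.28 + 0.81 + 1.19 + 1.69 + 2.22 = 7.19
Sum of off-diagonal covariances = 5.26
Var(T) = 7.19 + 2 × 5.26 = 17.71
α = (k/(k−1))·(1 − sum of item variances/Var(T)) = (5/4)·(1 − 7.19/17.71) = 0.743

α = 0.743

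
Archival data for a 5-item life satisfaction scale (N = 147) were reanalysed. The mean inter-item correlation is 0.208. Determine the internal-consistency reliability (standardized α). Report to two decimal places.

standardized α = 0.57

Standardized α = k·r̄ / (1 + (k−1)·r̄) = 5 × 0.208 / (1 + 4 × 0.208)
  = 1.0400 / 1.8320 = 0.57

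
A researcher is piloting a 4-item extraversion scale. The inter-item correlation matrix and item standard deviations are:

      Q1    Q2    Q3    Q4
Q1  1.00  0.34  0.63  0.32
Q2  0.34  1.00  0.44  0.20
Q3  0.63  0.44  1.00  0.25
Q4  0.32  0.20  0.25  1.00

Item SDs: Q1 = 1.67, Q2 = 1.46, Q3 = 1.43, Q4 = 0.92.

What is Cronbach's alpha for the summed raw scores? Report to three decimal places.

α = 0.702

Σσ²ᵢ = 1.67² + 1.46² + 1.43² + 0.92² = 7.8118
Covariances σ_ij = r_ij · s_i · s_j:
  σ(Q1,Q2) = 0.34 × 1.67 × 1.46 = 0.8290
  σ(Q1,Q3) = 0.63 × 1.67 × 1.43 = 1.5045
  σ(Q1,Q4) = 0.32 × 1.67 × 0.92 = 0.4916
  σ(Q2,Q3) = 0.44 × 1.46 × 1.43 = 0.9186
  σ(Q2,Q4) = 0.20 × 1.46 × 0.92 = 0.2686
  σ(Q3,Q4) = 0.25 × 1.43 × 0.92 = 0.3289
σ²_T = Σσ²ᵢ + 2·Σσ_ij = 7.8118 + 2 × 4.3412 = 16.4942
α = (4/3)·(1 − 7.8118/16.4942) = 0.702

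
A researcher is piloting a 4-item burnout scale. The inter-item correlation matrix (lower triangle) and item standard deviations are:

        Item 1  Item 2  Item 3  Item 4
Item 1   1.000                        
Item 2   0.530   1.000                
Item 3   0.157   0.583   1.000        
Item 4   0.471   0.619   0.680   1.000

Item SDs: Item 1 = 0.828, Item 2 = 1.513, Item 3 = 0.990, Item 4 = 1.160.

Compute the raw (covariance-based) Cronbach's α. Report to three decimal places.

Σσ²ᵢ = 0.828² + 1.513² + 0.990² + 1.160² = 5.3005
Covariances σ_ij = r_ij · s_i · s_j:
  σ(Item 1,Item 2) = 0.530 × 0.828 × 1.513 = 0.6640
  σ(Item 1,Item 3) = 0.157 × 0.828 × 0.990 = 0.1287
  σ(Item 1,Item 4) = 0.471 × 0.828 × 1.160 = 0.4524
  σ(Item 2,Item 3) = 0.583 × 1.513 × 0.990 = 0.8733
  σ(Item 2,Item 4) = 0.619 × 1.513 × 1.160 = 1.0864
  σ(Item 3,Item 4) = 0.680 × 0.990 × 1.160 = 0.7809
σ²_T = Σσ²ᵢ + 2·Σσ_ij = 5.3005 + 2 × 3.9857 = 13.2719
α = (4/3)·(1 − 5.3005/13.2719) = 0.801

Cronbach's α = 0.801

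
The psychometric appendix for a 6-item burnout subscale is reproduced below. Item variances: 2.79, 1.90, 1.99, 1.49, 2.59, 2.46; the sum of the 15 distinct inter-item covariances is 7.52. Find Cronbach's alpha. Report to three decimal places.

sum of item variances = 2.79 + 1.90 + 1.99 + 1.49 + 2.59 + 2.46 = 13.22
Sum of distinct covariances = 7.52
Var(T) = sum of item variances + 2·Σcov = 13.22 + 2 × 7.52 = 28.26
α = (6/5)·(1 − 13.22/28.26) = 0.639

α = 0.639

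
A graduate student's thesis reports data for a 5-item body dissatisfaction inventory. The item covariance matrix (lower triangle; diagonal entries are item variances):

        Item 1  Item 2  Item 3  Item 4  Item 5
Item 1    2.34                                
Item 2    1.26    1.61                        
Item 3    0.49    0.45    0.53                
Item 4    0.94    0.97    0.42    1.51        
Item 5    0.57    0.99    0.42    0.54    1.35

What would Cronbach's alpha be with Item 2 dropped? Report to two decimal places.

α = 0.72

Remaining items: Item 1, Item 3, Item 4, Item 5 (k = 4).
sum of item variances = 2.34 + 0.53 + 1.51 + 1.35 = 5.73
total variance = 5.73 + 2 × 3.38 = 12.49
α (item deleted) = (4/3)·(1 − 5.73/12.49) = 0.72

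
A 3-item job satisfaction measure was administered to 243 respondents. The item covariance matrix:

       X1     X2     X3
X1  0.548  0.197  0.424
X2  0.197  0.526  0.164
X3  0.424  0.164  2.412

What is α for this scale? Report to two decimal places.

Σσ²ᵢ = 0.548 + 0.526 + 2.412 = 3.486
Σ_{i<j} σ_ij = 0.785
Var(T) = 3.486 + 2 × 0.785 = 5.056
α = (k/(k−1))·(1 − Σσ²ᵢ/Var(T)) = (3/2)·(1 − 3.486/5.056) = 0.47

α = 0.47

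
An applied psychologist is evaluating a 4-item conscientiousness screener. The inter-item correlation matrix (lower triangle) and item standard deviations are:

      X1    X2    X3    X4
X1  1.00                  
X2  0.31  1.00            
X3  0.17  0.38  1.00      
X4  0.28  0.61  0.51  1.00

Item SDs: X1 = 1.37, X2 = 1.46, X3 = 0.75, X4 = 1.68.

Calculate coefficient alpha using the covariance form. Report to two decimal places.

Σσ²ᵢ = 1.37² + 1.46² + 0.75² + 1.68² = 7.3934
Covariances σ_ij = r_ij · s_i · s_j:
  σ(X1,X2) = 0.31 × 1.37 × 1.46 = 0.6201
  σ(X1,X3) = 0.17 × 1.37 × 0.75 = 0.1747
  σ(X1,X4) = 0.28 × 1.37 × 1.68 = 0.6444
  σ(X2,X3) = 0.38 × 1.46 × 0.75 = 0.4161
  σ(X2,X4) = 0.61 × 1.46 × 1.68 = 1.4962
  σ(X3,X4) = 0.51 × 0.75 × 1.68 = 0.6426
σ²_T = Σσ²ᵢ + 2·Σσ_ij = 7.3934 + 2 × 3.9941 = 15.3816
α = (4/3)·(1 − 7.3934/15.3816) = 0.69

α = 0.69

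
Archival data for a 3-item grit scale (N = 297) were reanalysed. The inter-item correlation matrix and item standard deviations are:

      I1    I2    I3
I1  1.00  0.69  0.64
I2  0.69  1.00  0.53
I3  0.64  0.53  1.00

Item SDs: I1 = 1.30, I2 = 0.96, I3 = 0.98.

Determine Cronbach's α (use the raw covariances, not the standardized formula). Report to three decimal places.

Σσ²ᵢ = 1.30² + 0.96² + 0.98² = 3.5720
Covariances σ_ij = r_ij · s_i · s_j:
  σ(I1,I2) = 0.69 × 1.30 × 0.96 = 0.8611
  σ(I1,I3) = 0.64 × 1.30 × 0.98 = 0.8154
  σ(I2,I3) = 0.53 × 0.96 × 0.98 = 0.4986
σ²_T = Σσ²ᵢ + 2·Σσ_ij = 3.5720 + 2 × 2.1751 = 7.9222
α = (3/2)·(1 − 3.5720/7.9222) = 0.824

Cronbach's α = 0.824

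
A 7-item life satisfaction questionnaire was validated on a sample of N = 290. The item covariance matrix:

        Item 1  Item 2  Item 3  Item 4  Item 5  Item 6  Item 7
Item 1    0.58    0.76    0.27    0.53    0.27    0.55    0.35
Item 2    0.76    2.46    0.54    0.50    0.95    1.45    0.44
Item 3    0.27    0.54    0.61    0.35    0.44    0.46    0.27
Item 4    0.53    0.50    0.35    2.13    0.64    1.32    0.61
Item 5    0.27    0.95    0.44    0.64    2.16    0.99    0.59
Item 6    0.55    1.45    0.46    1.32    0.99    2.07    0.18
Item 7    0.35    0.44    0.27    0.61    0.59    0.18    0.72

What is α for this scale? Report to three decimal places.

α = 0.816

Σσ²ᵢ = 0.58 + 2.46 + 0.61 + 2.13 + 2.16 + 2.07 + 0.72 = 10.73
Sum of the distinct covariances = 12.46
σ²_T = 10.73 + 2 × 12.46 = 35.65
α = (k/(k−1))·(1 − Σσ²ᵢ/σ²_T) = (7/6)·(1 − 10.73/35.65) = 0.816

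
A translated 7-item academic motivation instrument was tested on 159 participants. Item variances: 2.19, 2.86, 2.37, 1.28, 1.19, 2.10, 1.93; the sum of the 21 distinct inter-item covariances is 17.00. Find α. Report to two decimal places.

α = 0.83

sum of item variances = 2.19 + 2.86 + 2.37 + 1.28 + 1.19 + 2.10 + 1.93 = 13.92
Sum of distinct covariances = 17.00
Var(T) = sum of item variances + 2·Σcov = 13.92 + 2 × 17.00 = 47.92
α = (7/6)·(1 − 13.92/47.92) = 0.83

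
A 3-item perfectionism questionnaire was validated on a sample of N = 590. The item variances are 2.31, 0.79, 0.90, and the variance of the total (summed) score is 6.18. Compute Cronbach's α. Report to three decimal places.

α = 0.529

Σσᵢ² = 2.31 + 0.79 + 0.90 = 4.00
α = (k/(k−1))·(1 − Σσᵢ²/Var(T)) = (3/2)·(1 − 4.00/6.18) = 0.529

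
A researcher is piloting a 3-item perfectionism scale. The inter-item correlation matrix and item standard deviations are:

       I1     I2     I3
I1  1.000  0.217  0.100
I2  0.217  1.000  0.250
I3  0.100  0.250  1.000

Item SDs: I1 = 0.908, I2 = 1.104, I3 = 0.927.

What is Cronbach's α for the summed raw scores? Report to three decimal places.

Σσ²ᵢ = 0.908² + 1.104² + 0.927² = 2.9026
Covariances σ_ij = r_ij · s_i · s_j:
  σ(I1,I2) = 0.217 × 0.908 × 1.104 = 0.2175
  σ(I1,I3) = 0.100 × 0.908 × 0.927 = 0.0842
  σ(I2,I3) = 0.250 × 1.104 × 0.927 = 0.2559
σ²_T = Σσ²ᵢ + 2·Σσ_ij = 2.9026 + 2 × 0.5576 = 4.0178
α = (3/2)·(1 − 2.9026/4.0178) = 0.416

Cronbach's α = 0.416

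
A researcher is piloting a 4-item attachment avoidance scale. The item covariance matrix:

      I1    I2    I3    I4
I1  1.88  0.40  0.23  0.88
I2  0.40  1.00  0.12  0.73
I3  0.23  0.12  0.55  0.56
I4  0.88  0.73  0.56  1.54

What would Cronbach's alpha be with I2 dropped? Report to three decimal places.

Cronbach's alpha = 0.685

Remaining items: I1, I3, I4 (k = 3).
sum of item variances = 1.88 + 0.55 + 1.54 = 3.97
total variance = 3.97 + 2 × 1.67 = 7.31
α (item deleted) = (3/2)·(1 − 3.97/7.31) = 0.685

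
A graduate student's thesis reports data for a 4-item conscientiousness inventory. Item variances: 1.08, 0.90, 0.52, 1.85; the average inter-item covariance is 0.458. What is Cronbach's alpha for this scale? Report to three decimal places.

α = 0.744

ΣVar(i) = 1.08 + 0.90 + 0.52 + 1.85 = 4.35
Sum of the 6 distinct covariances = 6 × 0.458 = 2.748
total variance = ΣVar(i) + 2·Σcov = 4.35 + 2 × 2.748 = 9.846
α = (4/3)·(1 − 4.35/9.846) = 0.744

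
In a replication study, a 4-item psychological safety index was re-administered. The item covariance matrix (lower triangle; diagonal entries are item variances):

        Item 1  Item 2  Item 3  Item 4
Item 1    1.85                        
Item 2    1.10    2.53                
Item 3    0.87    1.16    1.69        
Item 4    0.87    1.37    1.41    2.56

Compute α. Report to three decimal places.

Σσᵢ² = 1.85 + 2.53 + 1.69 + 2.56 = 8.63
Sum of the distinct covariances = 6.78
σ²_total = 8.63 + 2 × 6.78 = 22.19
α = (k/(k−1))·(1 − Σσᵢ²/σ²_total) = (4/3)·(1 − 8.63/22.19) = 0.815

α = 0.815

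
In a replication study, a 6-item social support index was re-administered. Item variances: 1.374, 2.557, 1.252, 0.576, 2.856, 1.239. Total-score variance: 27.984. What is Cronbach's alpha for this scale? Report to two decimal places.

Cronbach's alpha = 0.78

Σσᵢ² = 1.374 + 2.557 + 1.252 + 0.576 + 2.856 + 1.239 = 9.854
α = (k/(k−1))·(1 − Σσᵢ²/Var(T)) = (6/5)·(1 − 9.854/27.984) = 0.78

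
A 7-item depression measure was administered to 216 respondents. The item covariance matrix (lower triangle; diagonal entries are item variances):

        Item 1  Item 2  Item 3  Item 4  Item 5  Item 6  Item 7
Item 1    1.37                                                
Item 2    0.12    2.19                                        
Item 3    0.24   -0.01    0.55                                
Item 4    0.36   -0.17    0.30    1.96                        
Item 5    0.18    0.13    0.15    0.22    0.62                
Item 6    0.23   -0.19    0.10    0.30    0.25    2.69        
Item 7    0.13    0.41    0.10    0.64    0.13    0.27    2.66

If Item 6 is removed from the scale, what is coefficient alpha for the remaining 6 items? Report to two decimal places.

α = 0.46

Remaining items: Item 1, Item 2, Item 3, Item 4, Item 5, Item 7 (k = 6).
Σσ²ᵢ = 1.37 + 2.19 + 0.55 + 1.96 + 0.62 + 2.66 = 9.35
total variance = 9.35 + 2 × 2.93 = 15.21
α (item deleted) = (6/5)·(1 − 9.35/15.21) = 0.46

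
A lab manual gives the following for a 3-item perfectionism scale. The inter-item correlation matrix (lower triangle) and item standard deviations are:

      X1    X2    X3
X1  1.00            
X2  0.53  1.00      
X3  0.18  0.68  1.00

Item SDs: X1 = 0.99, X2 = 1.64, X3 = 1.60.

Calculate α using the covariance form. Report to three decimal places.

α = 0.727

Σσ²ᵢ = 0.99² + 1.64² + 1.60² = 6.2297
Covariances σ_ij = r_ij · s_i · s_j:
  σ(X1,X2) = 0.53 × 0.99 × 1.64 = 0.8605
  σ(X1,X3) = 0.18 × 0.99 × 1.60 = 0.2851
  σ(X2,X3) = 0.68 × 1.64 × 1.60 = 1.7843
σ²_T = Σσ²ᵢ + 2·Σσ_ij = 6.2297 + 2 × 2.9299 = 12.0895
α = (3/2)·(1 − 6.2297/12.0895) = 0.727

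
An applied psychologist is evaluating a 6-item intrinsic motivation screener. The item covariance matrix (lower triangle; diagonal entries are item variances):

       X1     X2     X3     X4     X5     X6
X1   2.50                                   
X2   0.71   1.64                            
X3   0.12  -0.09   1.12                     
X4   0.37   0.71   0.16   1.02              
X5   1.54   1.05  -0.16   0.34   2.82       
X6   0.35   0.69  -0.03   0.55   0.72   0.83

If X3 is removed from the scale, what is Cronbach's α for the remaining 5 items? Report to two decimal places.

α = 0.77

Remaining items: X1, X2, X4, X5, X6 (k = 5).
Σσ²ᵢ = 2.50 + 1.64 + 1.02 + 2.82 + 0.83 = 8.81
σ²_total = 8.81 + 2 × 7.03 = 22.87
α (item deleted) = (5/4)·(1 − 8.81/22.87) = 0.77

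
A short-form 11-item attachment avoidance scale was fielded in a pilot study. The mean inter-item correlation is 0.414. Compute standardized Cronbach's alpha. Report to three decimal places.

standardized Cronbach's alpha = 0.886

Standardized α = k·r̄ / (1 + (k−1)·r̄) = 11 × 0.414 / (1 + 10 × 0.414)
  = 4.5540 / 5.1400 = 0.886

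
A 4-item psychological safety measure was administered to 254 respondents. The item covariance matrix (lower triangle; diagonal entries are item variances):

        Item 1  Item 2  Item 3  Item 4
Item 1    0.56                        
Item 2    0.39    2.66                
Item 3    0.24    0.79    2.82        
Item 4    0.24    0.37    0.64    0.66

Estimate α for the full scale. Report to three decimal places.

Σσᵢ² = 0.56 + 2.66 + 2.82 + 0.66 = 6.70
Sum of off-diagonal covariances = 2.67
Var(T) = 6.70 + 2 × 2.67 = 12.04
α = (k/(k−1))·(1 − Σσᵢ²/Var(T)) = (4/3)·(1 − 6.70/12.04) = 0.591

α = 0.591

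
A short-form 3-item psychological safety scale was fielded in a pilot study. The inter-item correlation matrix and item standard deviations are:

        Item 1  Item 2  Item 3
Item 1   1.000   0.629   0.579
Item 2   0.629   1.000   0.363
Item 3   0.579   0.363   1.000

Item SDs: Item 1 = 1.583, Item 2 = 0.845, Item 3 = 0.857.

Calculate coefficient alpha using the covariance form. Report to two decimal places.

α = 0.73

Σσ²ᵢ = 1.583² + 0.845² + 0.857² = 3.9544
Covariances σ_ij = r_ij · s_i · s_j:
  σ(Item 1,Item 2) = 0.629 × 1.583 × 0.845 = 0.8414
  σ(Item 1,Item 3) = 0.579 × 1.583 × 0.857 = 0.7855
  σ(Item 2,Item 3) = 0.363 × 0.845 × 0.857 = 0.2629
σ²_T = Σσ²ᵢ + 2·Σσ_ij = 3.9544 + 2 × 1.8898 = 7.7340
α = (3/2)·(1 − 3.9544/7.7340) = 0.73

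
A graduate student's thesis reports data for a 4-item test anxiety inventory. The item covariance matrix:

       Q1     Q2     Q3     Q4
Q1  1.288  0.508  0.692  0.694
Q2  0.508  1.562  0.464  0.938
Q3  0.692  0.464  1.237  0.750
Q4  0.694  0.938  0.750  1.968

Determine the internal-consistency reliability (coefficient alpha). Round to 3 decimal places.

ΣVar(i) = 1.288 + 1.562 + 1.237 + 1.968 = 6.055
Sum of off-diagonal covariances = 4.046
Var(T) = 6.055 + 2 × 4.046 = 14.147
α = (k/(k−1))·(1 − ΣVar(i)/Var(T)) = (4/3)·(1 − 6.055/14.147) = 0.763

coefficient alpha = 0.763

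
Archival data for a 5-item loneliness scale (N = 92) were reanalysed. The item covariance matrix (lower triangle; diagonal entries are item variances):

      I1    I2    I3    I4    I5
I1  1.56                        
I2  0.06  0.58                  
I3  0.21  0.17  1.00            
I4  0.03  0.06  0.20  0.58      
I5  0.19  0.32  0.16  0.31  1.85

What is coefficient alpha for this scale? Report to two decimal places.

α = 0.48

Σσ²ᵢ = 1.56 + 0.58 + 1.00 + 0.58 + 1.85 = 5.57
Sum of the distinct covariances = 1.71
σ²_T = 5.57 + 2 × 1.71 = 8.99
α = (k/(k−1))·(1 − Σσ²ᵢ/σ²_T) = (5/4)·(1 − 5.57/8.99) = 0.48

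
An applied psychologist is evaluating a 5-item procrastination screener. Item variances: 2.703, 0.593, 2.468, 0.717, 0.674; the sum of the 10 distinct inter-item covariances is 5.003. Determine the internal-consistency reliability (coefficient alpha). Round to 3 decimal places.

Σσᵢ² = 2.703 + 0.593 + 2.468 + 0.717 + 0.674 = 7.155
Sum of distinct covariances = 5.003
total variance = Σσᵢ² + 2·Σcov = 7.155 + 2 × 5.003 = 17.161
α = (5/4)·(1 − 7.155/17.161) = 0.729

α = 0.729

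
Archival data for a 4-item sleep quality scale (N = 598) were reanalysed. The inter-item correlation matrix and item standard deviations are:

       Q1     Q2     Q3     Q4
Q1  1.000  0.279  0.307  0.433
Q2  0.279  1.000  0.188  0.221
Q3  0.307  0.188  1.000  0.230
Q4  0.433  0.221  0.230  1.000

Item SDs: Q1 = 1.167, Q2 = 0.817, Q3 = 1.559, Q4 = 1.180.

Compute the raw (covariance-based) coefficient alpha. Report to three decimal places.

Σσ²ᵢ = 1.167² + 0.817² + 1.559² + 1.180² = 5.8523
Covariances σ_ij = r_ij · s_i · s_j:
  σ(Q1,Q2) = 0.279 × 1.167 × 0.817 = 0.2660
  σ(Q1,Q3) = 0.307 × 1.167 × 1.559 = 0.5585
  σ(Q1,Q4) = 0.433 × 1.167 × 1.180 = 0.5963
  σ(Q2,Q3) = 0.188 × 0.817 × 1.559 = 0.2395
  σ(Q2,Q4) = 0.221 × 0.817 × 1.180 = 0.2131
  σ(Q3,Q4) = 0.230 × 1.559 × 1.180 = 0.4231
σ²_T = Σσ²ᵢ + 2·Σσ_ij = 5.8523 + 2 × 2.2965 = 10.4453
α = (4/3)·(1 − 5.8523/10.4453) = 0.586

α = 0.586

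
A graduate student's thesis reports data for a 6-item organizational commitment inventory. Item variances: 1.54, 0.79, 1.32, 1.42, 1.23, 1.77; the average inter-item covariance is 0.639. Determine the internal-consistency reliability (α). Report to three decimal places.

α = 0.844

sum of item variances = 1.54 + 0.79 + 1.32 + 1.42 + 1.23 + 1.77 = 8.07
Sum of the 15 distinct covariances = 15 × 0.639 = 9.585
σ²_total = sum of item variances + 2·Σcov = 8.07 + 2 × 9.585 = 27.240
α = (6/5)·(1 − 8.07/27.240) = 0.844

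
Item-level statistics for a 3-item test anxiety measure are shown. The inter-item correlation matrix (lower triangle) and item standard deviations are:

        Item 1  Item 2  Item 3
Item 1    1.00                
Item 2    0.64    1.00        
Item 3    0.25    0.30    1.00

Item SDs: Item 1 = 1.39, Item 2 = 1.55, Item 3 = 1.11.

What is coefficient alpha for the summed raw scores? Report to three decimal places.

Σσ²ᵢ = 1.39² + 1.55² + 1.11² = 5.5667
Covariances σ_ij = r_ij · s_i · s_j:
  σ(Item 1,Item 2) = 0.64 × 1.39 × 1.55 = 1.3789
  σ(Item 1,Item 3) = 0.25 × 1.39 × 1.11 = 0.3857
  σ(Item 2,Item 3) = 0.30 × 1.55 × 1.11 = 0.5161
σ²_T = Σσ²ᵢ + 2·Σσ_ij = 5.5667 + 2 × 2.2807 = 10.1281
α = (3/2)·(1 − 5.5667/10.1281) = 0.676

α = 0.676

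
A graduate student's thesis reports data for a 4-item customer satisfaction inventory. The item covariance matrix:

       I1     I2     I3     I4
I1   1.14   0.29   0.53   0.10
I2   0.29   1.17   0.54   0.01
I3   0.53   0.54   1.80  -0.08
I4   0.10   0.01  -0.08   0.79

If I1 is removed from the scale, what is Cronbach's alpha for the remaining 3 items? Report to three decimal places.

Cronbach's alpha = 0.300

Remaining items: I2, I3, I4 (k = 3).
Σσ²ᵢ = 1.17 + 1.80 + 0.79 = 3.76
σ²_total = 3.76 + 2 × 0.47 = 4.70
α (item deleted) = (3/2)·(1 − 3.76/4.70) = 0.300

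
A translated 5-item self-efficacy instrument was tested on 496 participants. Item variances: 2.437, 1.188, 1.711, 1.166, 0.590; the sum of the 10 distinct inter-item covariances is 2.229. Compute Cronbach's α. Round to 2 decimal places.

ΣVar(i) = 2.437 + 1.188 + 1.711 + 1.166 + 0.590 = 7.092
Sum of distinct covariances = 2.229
total variance = ΣVar(i) + 2·Σcov = 7.092 + 2 × 2.229 = 11.550
α = (5/4)·(1 − 7.092/11.550) = 0.48

Cronbach's α = 0.48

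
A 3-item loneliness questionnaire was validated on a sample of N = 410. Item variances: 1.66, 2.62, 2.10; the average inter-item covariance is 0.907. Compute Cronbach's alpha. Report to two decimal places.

Cronbach's alpha = 0.69

Σσᵢ² = 1.66 + 2.62 + 2.10 = 6.38
Sum of the 3 distinct covariances = 3 × 0.907 = 2.721
σ²_total = Σσᵢ² + 2·Σcov = 6.38 + 2 × 2.721 = 11.822
α = (3/2)·(1 − 6.38/11.822) = 0.69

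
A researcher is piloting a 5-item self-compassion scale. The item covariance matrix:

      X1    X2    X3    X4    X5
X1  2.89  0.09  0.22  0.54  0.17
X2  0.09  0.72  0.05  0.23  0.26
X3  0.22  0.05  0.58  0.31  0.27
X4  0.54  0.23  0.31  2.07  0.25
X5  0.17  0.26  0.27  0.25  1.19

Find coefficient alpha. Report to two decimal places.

α = 0.49

ΣVar(i) = 2.89 + 0.72 + 0.58 + 2.07 + 1.19 = 7.45
Sum of off-diagonal covariances = 2.39
σ²_total = 7.45 + 2 × 2.39 = 12.23
α = (k/(k−1))·(1 − ΣVar(i)/σ²_total) = (5/4)·(1 − 7.45/12.23) = 0.49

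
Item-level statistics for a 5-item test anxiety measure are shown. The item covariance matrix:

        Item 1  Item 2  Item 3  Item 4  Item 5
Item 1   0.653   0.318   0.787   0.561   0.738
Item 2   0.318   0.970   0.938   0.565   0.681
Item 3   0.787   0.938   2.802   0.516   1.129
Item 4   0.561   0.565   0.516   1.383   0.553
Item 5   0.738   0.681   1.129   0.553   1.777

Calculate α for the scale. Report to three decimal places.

α = 0.802

sum of item variances = 0.653 + 0.970 + 2.802 + 1.383 + 1.777 = 7.585
Sum of the distinct covariances = 6.786
Var(T) = 7.585 + 2 × 6.786 = 21.157
α = (k/(k−1))·(1 − sum of item variances/Var(T)) = (5/4)·(1 − 7.585/21.157) = 0.802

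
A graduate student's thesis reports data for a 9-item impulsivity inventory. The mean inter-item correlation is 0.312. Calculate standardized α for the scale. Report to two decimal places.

standardized α = 0.80

Standardized α = k·r̄ / (1 + (k−1)·r̄) = 9 × 0.312 / (1 + 8 × 0.312)
  = 2.8080 / 3.4960 = 0.80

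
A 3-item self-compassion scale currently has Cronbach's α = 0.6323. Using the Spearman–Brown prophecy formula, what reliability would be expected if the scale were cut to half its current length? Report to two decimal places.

predicted reliability = 0.46

Length factor m = 1/2
α' = m·α / (1 − (1−m)·α)
   = 1/2 × 0.6323 / (1 − (1 − 1/2) × 0.6323)
   = 0.3161 / 0.6839 = 0.46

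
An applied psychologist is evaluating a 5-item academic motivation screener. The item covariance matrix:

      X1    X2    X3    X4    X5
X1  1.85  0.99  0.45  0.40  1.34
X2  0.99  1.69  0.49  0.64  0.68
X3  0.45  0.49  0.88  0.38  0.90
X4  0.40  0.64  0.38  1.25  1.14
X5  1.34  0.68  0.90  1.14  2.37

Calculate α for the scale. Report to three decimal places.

sum of item variances = 1.85 + 1.69 + 0.88 + 1.25 + 2.37 = 8.04
Sum of off-diagonal covariances = 7.41
σ²_total = 8.04 + 2 × 7.41 = 22.86
α = (k/(k−1))·(1 − sum of item variances/σ²_total) = (5/4)·(1 − 8.04/22.86) = 0.810

α = 0.810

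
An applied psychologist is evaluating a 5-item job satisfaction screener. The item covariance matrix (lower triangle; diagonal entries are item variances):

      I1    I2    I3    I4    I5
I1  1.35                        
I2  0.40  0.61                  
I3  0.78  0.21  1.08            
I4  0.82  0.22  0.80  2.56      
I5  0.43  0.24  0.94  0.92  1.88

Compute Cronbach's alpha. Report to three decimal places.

α = 0.758

Σσ²ᵢ = 1.35 + 0.61 + 1.08 + 2.56 + 1.88 = 7.48
Sum of the distinct covariances = 5.76
Var(T) = 7.48 + 2 × 5.76 = 19.00
α = (k/(k−1))·(1 − Σσ²ᵢ/Var(T)) = (5/4)·(1 − 7.48/19.00) = 0.758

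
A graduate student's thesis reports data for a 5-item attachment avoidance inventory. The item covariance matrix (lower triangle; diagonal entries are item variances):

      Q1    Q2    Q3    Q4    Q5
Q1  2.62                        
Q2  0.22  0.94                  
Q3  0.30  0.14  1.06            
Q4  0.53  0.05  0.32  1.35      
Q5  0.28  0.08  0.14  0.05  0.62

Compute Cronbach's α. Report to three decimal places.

Cronbach's α = 0.488

sum of item variances = 2.62 + 0.94 + 1.06 + 1.35 + 0.62 = 6.59
Sum of off-diagonal covariances = 2.11
Var(T) = 6.59 + 2 × 2.11 = 10.81
α = (k/(k−1))·(1 − sum of item variances/Var(T)) = (5/4)·(1 − 6.59/10.81) = 0.488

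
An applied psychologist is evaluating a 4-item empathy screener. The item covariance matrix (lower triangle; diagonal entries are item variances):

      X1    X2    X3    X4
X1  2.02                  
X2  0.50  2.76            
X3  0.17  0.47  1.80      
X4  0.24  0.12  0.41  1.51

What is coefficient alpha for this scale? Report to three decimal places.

Σσᵢ² = 2.02 + 2.76 + 1.80 + 1.51 = 8.09
Sum of the distinct covariances = 1.91
σ²_total = 8.09 + 2 × 1.91 = 11.91
α = (k/(k−1))·(1 − Σσᵢ²/σ²_total) = (4/3)·(1 − 8.09/11.91) = 0.428

α = 0.428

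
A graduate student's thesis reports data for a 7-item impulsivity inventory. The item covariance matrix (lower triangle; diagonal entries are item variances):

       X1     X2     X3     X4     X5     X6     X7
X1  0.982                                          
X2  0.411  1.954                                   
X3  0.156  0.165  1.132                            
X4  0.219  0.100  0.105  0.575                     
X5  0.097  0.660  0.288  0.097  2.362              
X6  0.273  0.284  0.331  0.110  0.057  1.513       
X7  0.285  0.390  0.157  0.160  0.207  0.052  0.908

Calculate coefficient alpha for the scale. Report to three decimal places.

coefficient alpha = 0.577

sum of item variances = 0.982 + 1.954 + 1.132 + 0.575 + 2.362 + 1.513 + 0.908 = 9.426
Σ_{i<j} σ_ij = 4.604
σ²_total = 9.426 + 2 × 4.604 = 18.634
α = (k/(k−1))·(1 − sum of item variances/σ²_total) = (7/6)·(1 − 9.426/18.634) = 0.577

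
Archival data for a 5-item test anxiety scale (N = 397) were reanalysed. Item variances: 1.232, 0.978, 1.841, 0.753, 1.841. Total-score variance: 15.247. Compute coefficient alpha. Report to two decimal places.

ΣVar(i) = 1.232 + 0.978 + 1.841 + 0.753 + 1.841 = 6.645
α = (k/(k−1))·(1 − ΣVar(i)/σ²_T) = (5/4)·(1 − 6.645/15.247) = 0.71

α = 0.71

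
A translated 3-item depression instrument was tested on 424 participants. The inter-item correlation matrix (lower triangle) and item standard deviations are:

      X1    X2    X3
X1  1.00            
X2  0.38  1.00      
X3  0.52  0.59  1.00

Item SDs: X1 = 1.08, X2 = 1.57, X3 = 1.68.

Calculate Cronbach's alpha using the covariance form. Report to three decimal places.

α = 0.740

Σσ²ᵢ = 1.08² + 1.57² + 1.68² = 6.4537
Covariances σ_ij = r_ij · s_i · s_j:
  σ(X1,X2) = 0.38 × 1.08 × 1.57 = 0.6443
  σ(X1,X3) = 0.52 × 1.08 × 1.68 = 0.9435
  σ(X2,X3) = 0.59 × 1.57 × 1.68 = 1.5562
σ²_T = Σσ²ᵢ + 2·Σσ_ij = 6.4537 + 2 × 3.1440 = 12.7417
α = (3/2)·(1 − 6.4537/12.7417) = 0.740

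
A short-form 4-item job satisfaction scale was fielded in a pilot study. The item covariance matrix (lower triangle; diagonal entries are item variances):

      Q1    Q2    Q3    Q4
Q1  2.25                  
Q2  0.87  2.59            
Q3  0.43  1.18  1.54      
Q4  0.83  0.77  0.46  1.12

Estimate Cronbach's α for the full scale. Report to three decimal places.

Cronbach's α = 0.730

Σσ²ᵢ = 2.25 + 2.59 + 1.54 + 1.12 = 7.50
Σ_{i<j} σ_ij = 4.54
σ²_total = 7.50 + 2 × 4.54 = 16.58
α = (k/(k−1))·(1 − Σσ²ᵢ/σ²_total) = (4/3)·(1 − 7.50/16.58) = 0.730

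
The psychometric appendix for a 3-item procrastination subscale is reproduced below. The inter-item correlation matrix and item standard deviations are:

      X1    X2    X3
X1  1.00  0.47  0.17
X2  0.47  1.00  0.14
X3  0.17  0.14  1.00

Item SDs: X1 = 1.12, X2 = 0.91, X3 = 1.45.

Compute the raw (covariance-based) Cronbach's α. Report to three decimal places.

Σσ²ᵢ = 1.12² + 0.91² + 1.45² = 4.1850
Covariances σ_ij = r_ij · s_i · s_j:
  σ(X1,X2) = 0.47 × 1.12 × 0.91 = 0.4790
  σ(X1,X3) = 0.17 × 1.12 × 1.45 = 0.2761
  σ(X2,X3) = 0.14 × 0.91 × 1.45 = 0.1847
σ²_T = Σσ²ᵢ + 2·Σσ_ij = 4.1850 + 2 × 0.9398 = 6.0646
α = (3/2)·(1 − 4.1850/6.0646) = 0.465

α = 0.465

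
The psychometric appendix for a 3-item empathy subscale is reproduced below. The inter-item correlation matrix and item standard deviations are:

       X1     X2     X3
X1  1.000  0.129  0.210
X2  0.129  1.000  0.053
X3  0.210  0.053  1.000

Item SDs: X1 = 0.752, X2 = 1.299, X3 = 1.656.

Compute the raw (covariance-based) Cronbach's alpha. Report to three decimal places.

Cronbach's alpha = 0.251

Σσ²ᵢ = 0.752² + 1.299² + 1.656² = 4.9952
Covariances σ_ij = r_ij · s_i · s_j:
  σ(X1,X2) = 0.129 × 0.752 × 1.299 = 0.1260
  σ(X1,X3) = 0.210 × 0.752 × 1.656 = 0.2615
  σ(X2,X3) = 0.053 × 1.299 × 1.656 = 0.1140
σ²_T = Σσ²ᵢ + 2·Σσ_ij = 4.9952 + 2 × 0.5015 = 5.9982
α = (3/2)·(1 − 4.9952/5.9982) = 0.251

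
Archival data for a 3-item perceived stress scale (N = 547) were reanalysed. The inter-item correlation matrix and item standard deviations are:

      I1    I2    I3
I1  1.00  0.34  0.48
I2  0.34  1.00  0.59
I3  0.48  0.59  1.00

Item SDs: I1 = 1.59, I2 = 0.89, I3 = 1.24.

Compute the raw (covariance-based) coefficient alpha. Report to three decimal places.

Σσ²ᵢ = 1.59² + 0.89² + 1.24² = 4.8578
Covariances σ_ij = r_ij · s_i · s_j:
  σ(I1,I2) = 0.34 × 1.59 × 0.89 = 0.4811
  σ(I1,I3) = 0.48 × 1.59 × 1.24 = 0.9464
  σ(I2,I3) = 0.59 × 0.89 × 1.24 = 0.6511
σ²_T = Σσ²ᵢ + 2·Σσ_ij = 4.8578 + 2 × 2.0786 = 9.0150
α = (3/2)·(1 − 4.8578/9.0150) = 0.692

coefficient alpha = 0.692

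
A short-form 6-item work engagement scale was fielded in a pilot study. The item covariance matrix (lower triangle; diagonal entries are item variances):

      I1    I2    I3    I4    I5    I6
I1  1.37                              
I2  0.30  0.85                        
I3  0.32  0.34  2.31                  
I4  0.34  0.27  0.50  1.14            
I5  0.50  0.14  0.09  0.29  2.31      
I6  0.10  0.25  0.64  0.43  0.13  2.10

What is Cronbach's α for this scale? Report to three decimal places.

Σσᵢ² = 1.37 + 0.85 + 2.31 + 1.14 + 2.31 + 2.10 = 10.08
Sum of off-diagonal covariances = 4.64
Var(T) = 10.08 + 2 × 4.64 = 19.36
α = (k/(k−1))·(1 − Σσᵢ²/Var(T)) = (6/5)·(1 − 10.08/19.36) = 0.575

Cronbach's α = 0.575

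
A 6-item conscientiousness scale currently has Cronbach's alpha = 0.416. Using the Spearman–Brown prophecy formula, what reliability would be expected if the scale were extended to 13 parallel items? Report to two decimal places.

Length factor m = 13/6 = 2.1667
α' = m·α / (1 + (m−1)·α)
   = 13/6 × 0.416 / (1 + (13/6 − 1) × 0.416)
   = 0.9013 / 1.4853 = 0.61

predicted reliability = 0.61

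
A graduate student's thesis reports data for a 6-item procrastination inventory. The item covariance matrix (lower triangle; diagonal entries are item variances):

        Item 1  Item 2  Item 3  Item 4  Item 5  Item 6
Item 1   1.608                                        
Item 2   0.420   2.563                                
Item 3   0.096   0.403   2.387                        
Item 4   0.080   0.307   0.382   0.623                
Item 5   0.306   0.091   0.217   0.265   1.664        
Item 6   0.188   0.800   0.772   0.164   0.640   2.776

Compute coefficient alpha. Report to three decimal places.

ΣVar(i) = 1.608 + 2.563 + 2.387 + 0.623 + 1.664 + 2.776 = 11.621
Σ_{i<j} σ_ij = 5.131
σ²_T = 11.621 + 2 × 5.131 = 21.883
α = (k/(k−1))·(1 − ΣVar(i)/σ²_T) = (6/5)·(1 − 11.621/21.883) = 0.563

coefficient alpha = 0.563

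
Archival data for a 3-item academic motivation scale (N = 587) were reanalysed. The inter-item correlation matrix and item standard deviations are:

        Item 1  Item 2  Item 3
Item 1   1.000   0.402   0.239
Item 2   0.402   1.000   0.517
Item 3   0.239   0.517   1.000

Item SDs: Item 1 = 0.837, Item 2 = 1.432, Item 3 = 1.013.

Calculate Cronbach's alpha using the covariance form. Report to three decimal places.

Cronbach's alpha = 0.647

Σσ²ᵢ = 0.837² + 1.432² + 1.013² = 3.7774
Covariances σ_ij = r_ij · s_i · s_j:
  σ(Item 1,Item 2) = 0.402 × 0.837 × 1.432 = 0.4818
  σ(Item 1,Item 3) = 0.239 × 0.837 × 1.013 = 0.2026
  σ(Item 2,Item 3) = 0.517 × 1.432 × 1.013 = 0.7500
σ²_T = Σσ²ᵢ + 2·Σσ_ij = 3.7774 + 2 × 1.4344 = 6.6462
α = (3/2)·(1 − 3.7774/6.6462) = 0.647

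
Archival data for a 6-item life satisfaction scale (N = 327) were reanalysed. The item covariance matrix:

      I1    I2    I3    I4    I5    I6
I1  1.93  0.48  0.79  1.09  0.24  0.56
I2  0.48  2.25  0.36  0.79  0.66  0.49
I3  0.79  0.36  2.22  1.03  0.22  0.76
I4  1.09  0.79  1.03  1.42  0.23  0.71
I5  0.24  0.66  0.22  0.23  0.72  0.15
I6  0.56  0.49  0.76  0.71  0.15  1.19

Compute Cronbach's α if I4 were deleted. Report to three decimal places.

Cronbach's α = 0.664

Remaining items: I1, I2, I3, I5, I6 (k = 5).
Σσ²ᵢ = 1.93 + 2.25 + 2.22 + 0.72 + 1.19 = 8.31
total variance = 8.31 + 2 × 4.71 = 17.73
α (item deleted) = (5/4)·(1 − 8.31/17.73) = 0.664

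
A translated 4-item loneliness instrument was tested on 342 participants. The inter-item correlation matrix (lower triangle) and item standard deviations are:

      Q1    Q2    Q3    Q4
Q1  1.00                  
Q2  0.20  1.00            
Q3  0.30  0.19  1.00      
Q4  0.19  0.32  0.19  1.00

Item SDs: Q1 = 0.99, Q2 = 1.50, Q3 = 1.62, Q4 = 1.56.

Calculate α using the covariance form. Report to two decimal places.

α = 0.53

Σσ²ᵢ = 0.99² + 1.50² + 1.62² + 1.56² = 8.2881
Covariances σ_ij = r_ij · s_i · s_j:
  σ(Q1,Q2) = 0.20 × 0.99 × 1.50 = 0.2970
  σ(Q1,Q3) = 0.30 × 0.99 × 1.62 = 0.4811
  σ(Q1,Q4) = 0.19 × 0.99 × 1.56 = 0.2934
  σ(Q2,Q3) = 0.19 × 1.50 × 1.62 = 0.4617
  σ(Q2,Q4) = 0.32 × 1.50 × 1.56 = 0.7488
  σ(Q3,Q4) = 0.19 × 1.62 × 1.56 = 0.4802
σ²_T = Σσ²ᵢ + 2·Σσ_ij = 8.2881 + 2 × 2.7622 = 13.8125
α = (4/3)·(1 − 8.2881/13.8125) = 0.53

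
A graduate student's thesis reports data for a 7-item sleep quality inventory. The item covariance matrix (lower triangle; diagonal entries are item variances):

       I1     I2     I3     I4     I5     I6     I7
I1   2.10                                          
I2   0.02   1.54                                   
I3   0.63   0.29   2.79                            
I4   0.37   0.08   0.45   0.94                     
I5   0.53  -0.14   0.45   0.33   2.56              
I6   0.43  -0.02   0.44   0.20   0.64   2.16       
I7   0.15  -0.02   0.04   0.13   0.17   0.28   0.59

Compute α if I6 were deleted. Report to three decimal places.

α = 0.478

Remaining items: I1, I2, I3, I4, I5, I7 (k = 6).
Σσ²ᵢ = 2.10 + 1.54 + 2.79 + 0.94 + 2.56 + 0.59 = 10.52
total variance = 10.52 + 2 × 3.48 = 17.48
α (item deleted) = (6/5)·(1 − 10.52/17.48) = 0.478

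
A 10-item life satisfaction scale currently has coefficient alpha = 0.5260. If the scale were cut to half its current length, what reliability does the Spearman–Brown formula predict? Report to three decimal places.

predicted reliability = 0.357

Length factor m = 1/2
α' = m·α / (1 − (1−m)·α)
   = 1/2 × 0.5260 / (1 − (1 − 1/2) × 0.5260)
   = 0.2630 / 0.7370 = 0.357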